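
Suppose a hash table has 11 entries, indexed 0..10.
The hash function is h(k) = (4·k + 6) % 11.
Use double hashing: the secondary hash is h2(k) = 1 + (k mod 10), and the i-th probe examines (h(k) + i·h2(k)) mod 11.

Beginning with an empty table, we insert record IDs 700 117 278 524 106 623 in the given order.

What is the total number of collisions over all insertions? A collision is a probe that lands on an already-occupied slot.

700: h=1 → slot 1
117: h=1, h2=8, probe 1,9 → slot 9
278: h=7 → slot 7
524: h=1, h2=5, probe 1,6 → slot 6
106: h=1, h2=7, probe 1,8 → slot 8
623: h=1, h2=4, probe 1,5 → slot 5
Table: [_, 700, _, _, _, 623, 524, 278, 106, 117, _]

4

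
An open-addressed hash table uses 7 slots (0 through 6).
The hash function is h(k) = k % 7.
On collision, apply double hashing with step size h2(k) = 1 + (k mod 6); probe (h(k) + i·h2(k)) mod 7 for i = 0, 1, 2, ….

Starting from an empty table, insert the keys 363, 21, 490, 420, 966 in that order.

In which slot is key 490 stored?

5

Insert 363: h=6, slot 6 empty -> index 6.
Insert 21: h=0, slot 0 empty -> index 0.
Insert 490: h=0, h2=5, slot 0 occupied -> index 5.
Insert 420: h=0, h2=1, slot 0 occupied -> index 1.
Insert 966: h=0, h2=1, slots 0,1 occupied -> index 2.
Table: [21, 420, 966, —, —, 490, 363]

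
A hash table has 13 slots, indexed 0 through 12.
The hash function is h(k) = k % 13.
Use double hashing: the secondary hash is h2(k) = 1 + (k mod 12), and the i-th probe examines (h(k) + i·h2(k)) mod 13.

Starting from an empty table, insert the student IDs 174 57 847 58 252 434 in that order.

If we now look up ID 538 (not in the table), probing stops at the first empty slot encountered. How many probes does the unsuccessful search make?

2

174 hashes to 5; slot 5 is free -> place at 5.
57 hashes to 5, h2=10; 5 taken -> place at 2.
847 hashes to 2, h2=8; 2 taken -> place at 10.
58 hashes to 6; slot 6 is free -> place at 6.
252 hashes to 5, h2=1; 5,6 taken -> place at 7.
434 hashes to 5, h2=3; 5 taken -> place at 8.
Table: [_, _, 57, _, _, 174, 58, 252, 434, _, 847, _, _]
Lookup 538: h=5, h2=11, probe 5,3 → slot 3 empty, not found.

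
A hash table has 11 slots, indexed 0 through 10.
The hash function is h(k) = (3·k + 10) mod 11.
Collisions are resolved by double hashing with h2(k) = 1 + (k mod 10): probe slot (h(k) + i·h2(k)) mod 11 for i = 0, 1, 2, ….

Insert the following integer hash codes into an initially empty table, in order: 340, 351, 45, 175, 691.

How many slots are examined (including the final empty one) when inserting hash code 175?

Insert 340: h=7, slot 7 empty -> index 7.
Insert 351: h=7, h2=2, slot 7 occupied -> index 9.
Insert 45: h=2, slot 2 empty -> index 2.
Insert 175: h=7, h2=6, slots 7,2 occupied -> index 8.
Insert 691: h=4, slot 4 empty -> index 4.
Table: [-, -, 45, -, 691, -, -, 340, 175, 351, -]

3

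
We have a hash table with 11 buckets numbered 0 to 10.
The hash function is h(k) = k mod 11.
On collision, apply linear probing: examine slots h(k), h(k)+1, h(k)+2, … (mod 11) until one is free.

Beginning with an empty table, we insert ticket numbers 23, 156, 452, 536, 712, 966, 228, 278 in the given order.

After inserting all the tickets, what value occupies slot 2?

23 hashes to 1; slot 1 is free → place at 1.
156 hashes to 2; slot 2 is free → place at 2.
452 hashes to 1; 1,2 taken → place at 3.
536 hashes to 8; slot 8 is free → place at 8.
712 hashes to 8; 8 taken → place at 9.
966 hashes to 9; 9 taken → place at 10.
228 hashes to 8; 8,9,10 taken → place at 0.
278 hashes to 3; 3 taken → place at 4.
Table: [228, 23, 156, 452, 278, —, —, —, 536, 712, 966]

156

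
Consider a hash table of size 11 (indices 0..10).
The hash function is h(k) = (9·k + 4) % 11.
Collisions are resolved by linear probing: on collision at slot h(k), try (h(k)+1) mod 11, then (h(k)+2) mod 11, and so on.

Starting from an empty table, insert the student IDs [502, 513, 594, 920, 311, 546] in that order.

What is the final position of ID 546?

502: h=1 -> slot 1
513: h=1, probe 1,2 -> slot 2
594: h=4 -> slot 4
920: h=1, probe 1,2,3 -> slot 3
311: h=9 -> slot 9
546: h=1, probe 1,2,3,4,5 -> slot 5
Table: [., 502, 513, 920, 594, 546, ., ., ., 311, .]

5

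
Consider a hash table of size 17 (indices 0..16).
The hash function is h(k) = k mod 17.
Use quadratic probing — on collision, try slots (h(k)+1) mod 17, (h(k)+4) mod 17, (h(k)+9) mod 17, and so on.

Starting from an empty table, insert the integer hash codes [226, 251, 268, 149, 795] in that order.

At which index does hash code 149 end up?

0

Insert 226: h=5, slot 5 empty → index 5.
Insert 251: h=13, slot 13 empty → index 13.
Insert 268: h=13, slot 13 occupied → index 14.
Insert 149: h=13, slots 13,14 occupied → index 0.
Insert 795: h=13, slots 13,14,0,5 occupied → index 12.
Table: [149, -, -, -, -, 226, -, -, -, -, -, -, 795, 251, 268, -, -]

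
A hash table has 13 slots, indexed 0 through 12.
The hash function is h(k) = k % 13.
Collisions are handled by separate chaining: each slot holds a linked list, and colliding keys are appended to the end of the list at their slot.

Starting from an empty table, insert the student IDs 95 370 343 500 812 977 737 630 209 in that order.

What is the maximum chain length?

4

Insert 95: h=4, bucket 4 empty -> new chain.
Insert 370: h=6, bucket 6 empty -> new chain.
Insert 343: h=5, bucket 5 empty -> new chain.
Insert 500: h=6, bucket 6 nonempty -> append to chain.
Insert 812: h=6, bucket 6 nonempty -> append to chain.
Insert 977: h=2, bucket 2 empty -> new chain.
Insert 737: h=9, bucket 9 empty -> new chain.
Insert 630: h=6, bucket 6 nonempty -> append to chain.
Insert 209: h=1, bucket 1 empty -> new chain.
Final buckets:
0: —
1: 209
2: 977
3: —
4: 95
5: 343
6: 370 -> 500 -> 812 -> 630
7: —
8: —
9: 737
10: —
11: —
12: —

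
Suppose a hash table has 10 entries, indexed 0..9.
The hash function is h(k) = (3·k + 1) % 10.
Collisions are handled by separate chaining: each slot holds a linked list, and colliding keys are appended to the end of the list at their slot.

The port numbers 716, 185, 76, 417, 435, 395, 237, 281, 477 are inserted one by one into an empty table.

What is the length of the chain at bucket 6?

3

716 -> bucket 9
185 -> bucket 6
76 -> bucket 9 (collision)
417 -> bucket 2
435 -> bucket 6 (collision)
395 -> bucket 6 (collision)
237 -> bucket 2 (collision)
281 -> bucket 4
477 -> bucket 2 (collision)
Final buckets:
0: .
1: .
2: 417 -> 237 -> 477
3: .
4: 281
5: .
6: 185 -> 435 -> 395
7: .
8: .
9: 716 -> 76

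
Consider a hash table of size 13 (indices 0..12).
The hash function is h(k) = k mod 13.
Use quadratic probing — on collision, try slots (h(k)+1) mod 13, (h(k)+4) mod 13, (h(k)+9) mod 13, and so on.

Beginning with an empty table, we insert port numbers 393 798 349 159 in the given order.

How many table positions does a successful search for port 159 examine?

2

Insert 393: h=3, slot 3 empty -> index 3.
Insert 798: h=5, slot 5 empty -> index 5.
Insert 349: h=11, slot 11 empty -> index 11.
Insert 159: h=3, slot 3 occupied -> index 4.
Table: [∅, ∅, ∅, 393, 159, 798, ∅, ∅, ∅, ∅, ∅, 349, ∅]
Lookup 159: h=3, probe 3,4 → found at 4.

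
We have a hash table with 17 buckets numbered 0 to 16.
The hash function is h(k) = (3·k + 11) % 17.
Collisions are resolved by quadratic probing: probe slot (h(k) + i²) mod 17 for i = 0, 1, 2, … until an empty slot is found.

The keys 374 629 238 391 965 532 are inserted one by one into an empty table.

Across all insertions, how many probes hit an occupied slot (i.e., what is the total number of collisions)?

6

Insert 374: h=11, slot 11 empty -> index 11.
Insert 629: h=11, slot 11 occupied -> index 12.
Insert 238: h=11, slots 11,12 occupied -> index 15.
Insert 391: h=11, slots 11,12,15 occupied -> index 3.
Insert 965: h=16, slot 16 empty -> index 16.
Insert 532: h=9, slot 9 empty -> index 9.
Table: [∅, ∅, ∅, 391, ∅, ∅, ∅, ∅, ∅, 532, ∅, 374, 629, ∅, ∅, 238, 965]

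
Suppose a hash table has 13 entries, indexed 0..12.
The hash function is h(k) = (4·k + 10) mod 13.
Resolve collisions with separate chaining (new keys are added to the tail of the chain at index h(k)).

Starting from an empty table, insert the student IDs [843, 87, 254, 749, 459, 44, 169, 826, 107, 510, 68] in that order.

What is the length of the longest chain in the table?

3

Insert 843: h=2, bucket 2 empty → new chain.
Insert 87: h=7, bucket 7 empty → new chain.
Insert 254: h=12, bucket 12 empty → new chain.
Insert 749: h=3, bucket 3 empty → new chain.
Insert 459: h=0, bucket 0 empty → new chain.
Insert 44: h=4, bucket 4 empty → new chain.
Insert 169: h=10, bucket 10 empty → new chain.
Insert 826: h=12, bucket 12 nonempty → append to chain.
Insert 107: h=9, bucket 9 empty → new chain.
Insert 510: h=9, bucket 9 nonempty → append to chain.
Insert 68: h=9, bucket 9 nonempty → append to chain.
Final buckets:
0: 459
1: ∅
2: 843
3: 749
4: 44
5: ∅
6: ∅
7: 87
8: ∅
9: 107 -> 510 -> 68
10: 169
11: ∅
12: 254 -> 826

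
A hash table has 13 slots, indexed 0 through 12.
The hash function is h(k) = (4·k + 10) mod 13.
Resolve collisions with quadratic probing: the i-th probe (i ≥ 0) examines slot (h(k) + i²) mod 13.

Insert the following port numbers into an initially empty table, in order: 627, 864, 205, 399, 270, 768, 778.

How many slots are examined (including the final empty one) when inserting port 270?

627: h=9 → slot 9
864: h=8 → slot 8
205: h=11 → slot 11
399: h=7 → slot 7
270: h=11, probe 11,12 → slot 12
768: h=1 → slot 1
778: h=2 → slot 2
Table: [., 768, 778, ., ., ., ., 399, 864, 627, ., 205, 270]

2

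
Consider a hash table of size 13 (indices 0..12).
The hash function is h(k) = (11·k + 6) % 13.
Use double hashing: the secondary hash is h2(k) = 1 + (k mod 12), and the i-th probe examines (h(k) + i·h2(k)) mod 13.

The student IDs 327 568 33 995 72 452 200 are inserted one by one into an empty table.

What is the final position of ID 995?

327: h=2 → slot 2
568: h=1 → slot 1
33: h=5 → slot 5
995: h=5, h2=12, probe 5,4 → slot 4
72: h=5, h2=1, probe 5,6 → slot 6
452: h=12 → slot 12
200: h=9 → slot 9
Table: [-, 568, 327, -, 995, 33, 72, -, -, 200, -, -, 452]

4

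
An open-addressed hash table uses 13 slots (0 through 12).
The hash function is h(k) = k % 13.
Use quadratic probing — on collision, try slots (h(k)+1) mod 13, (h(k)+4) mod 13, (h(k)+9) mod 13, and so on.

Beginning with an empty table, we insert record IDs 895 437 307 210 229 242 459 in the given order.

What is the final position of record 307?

Insert 895: h=11, slot 11 empty -> index 11.
Insert 437: h=8, slot 8 empty -> index 8.
Insert 307: h=8, slot 8 occupied -> index 9.
Insert 210: h=2, slot 2 empty -> index 2.
Insert 229: h=8, slots 8,9 occupied -> index 12.
Insert 242: h=8, slots 8,9,12 occupied -> index 4.
Insert 459: h=4, slot 4 occupied -> index 5.
Table: [_, _, 210, _, 242, 459, _, _, 437, 307, _, 895, 229]

9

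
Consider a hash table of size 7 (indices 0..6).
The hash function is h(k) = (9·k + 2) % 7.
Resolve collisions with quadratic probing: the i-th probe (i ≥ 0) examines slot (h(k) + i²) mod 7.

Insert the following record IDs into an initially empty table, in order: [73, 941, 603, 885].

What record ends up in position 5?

73 hashes to 1; slot 1 is free => place at 1.
941 hashes to 1; 1 taken => place at 2.
603 hashes to 4; slot 4 is free => place at 4.
885 hashes to 1; 1,2 taken => place at 5.
Table: [., 73, 941, ., 603, 885, .]

885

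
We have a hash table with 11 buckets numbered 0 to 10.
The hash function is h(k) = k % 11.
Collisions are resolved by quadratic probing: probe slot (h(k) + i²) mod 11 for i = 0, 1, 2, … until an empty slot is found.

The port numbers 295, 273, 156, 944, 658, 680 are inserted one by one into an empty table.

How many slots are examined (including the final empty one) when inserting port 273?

295 hashes to 9; slot 9 is free -> place at 9.
273 hashes to 9; 9 taken -> place at 10.
156 hashes to 2; slot 2 is free -> place at 2.
944 hashes to 9; 9,10,2 taken -> place at 7.
658 hashes to 9; 9,10,2,7 taken -> place at 3.
680 hashes to 9; 9,10,2,7,3 taken -> place at 1.
Table: [∅, 680, 156, 658, ∅, ∅, ∅, 944, ∅, 295, 273]

2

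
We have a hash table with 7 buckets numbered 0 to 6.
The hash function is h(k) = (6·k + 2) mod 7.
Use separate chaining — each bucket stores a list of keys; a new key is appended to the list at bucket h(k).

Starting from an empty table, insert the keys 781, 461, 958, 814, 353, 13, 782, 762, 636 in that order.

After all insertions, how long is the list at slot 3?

5

781 -> bucket 5
461 -> bucket 3
958 -> bucket 3 (collision)
814 -> bucket 0
353 -> bucket 6
13 -> bucket 3 (collision)
782 -> bucket 4
762 -> bucket 3 (collision)
636 -> bucket 3 (collision)
Final buckets:
0: 814
1: ∅
2: ∅
3: 461 -> 958 -> 13 -> 762 -> 636
4: 782
5: 781
6: 353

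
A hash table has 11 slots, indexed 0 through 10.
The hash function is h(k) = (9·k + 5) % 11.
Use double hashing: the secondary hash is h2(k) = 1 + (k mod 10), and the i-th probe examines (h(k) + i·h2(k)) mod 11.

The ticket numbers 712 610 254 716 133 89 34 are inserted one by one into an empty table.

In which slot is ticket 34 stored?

8

712: h=0 -> slot 0
610: h=6 -> slot 6
254: h=3 -> slot 3
716: h=3, h2=7, probe 3,10 -> slot 10
133: h=3, h2=4, probe 3,7 -> slot 7
89: h=3, h2=10, probe 3,2 -> slot 2
34: h=3, h2=5, probe 3,8 -> slot 8
Table: [712, —, 89, 254, —, —, 610, 133, 34, —, 716]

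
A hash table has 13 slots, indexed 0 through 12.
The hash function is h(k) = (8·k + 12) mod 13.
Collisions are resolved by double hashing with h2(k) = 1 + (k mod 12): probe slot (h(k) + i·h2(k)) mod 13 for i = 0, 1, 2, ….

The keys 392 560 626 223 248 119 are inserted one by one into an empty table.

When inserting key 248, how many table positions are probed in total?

392: h=2 => slot 2
560: h=7 => slot 7
626: h=2, h2=3, probe 2,5 => slot 5
223: h=2, h2=8, probe 2,10 => slot 10
248: h=7, h2=9, probe 7,3 => slot 3
119: h=2, h2=12, probe 2,1 => slot 1
Table: [., 119, 392, 248, ., 626, ., 560, ., ., 223, ., .]

2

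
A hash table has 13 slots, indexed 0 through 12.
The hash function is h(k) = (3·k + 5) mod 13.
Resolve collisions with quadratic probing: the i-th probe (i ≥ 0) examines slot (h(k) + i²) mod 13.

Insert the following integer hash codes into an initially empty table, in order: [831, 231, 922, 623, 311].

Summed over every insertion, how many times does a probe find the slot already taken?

6

831: h=2 → slot 2
231: h=9 → slot 9
922: h=2, probe 2,3 → slot 3
623: h=2, probe 2,3,6 → slot 6
311: h=2, probe 2,3,6,11 → slot 11
Table: [., ., 831, 922, ., ., 623, ., ., 231, ., 311, .]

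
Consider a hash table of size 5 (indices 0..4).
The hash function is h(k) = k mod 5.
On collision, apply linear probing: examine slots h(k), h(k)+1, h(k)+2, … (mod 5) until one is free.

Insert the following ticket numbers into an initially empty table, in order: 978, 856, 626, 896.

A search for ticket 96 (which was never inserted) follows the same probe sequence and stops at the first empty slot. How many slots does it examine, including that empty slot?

5

978: h=3 -> slot 3
856: h=1 -> slot 1
626: h=1, probe 1,2 -> slot 2
896: h=1, probe 1,2,3,4 -> slot 4
Table: [—, 856, 626, 978, 896]
Lookup 96: h=1, probe 1,2,3,4,0 → slot 0 empty, not found.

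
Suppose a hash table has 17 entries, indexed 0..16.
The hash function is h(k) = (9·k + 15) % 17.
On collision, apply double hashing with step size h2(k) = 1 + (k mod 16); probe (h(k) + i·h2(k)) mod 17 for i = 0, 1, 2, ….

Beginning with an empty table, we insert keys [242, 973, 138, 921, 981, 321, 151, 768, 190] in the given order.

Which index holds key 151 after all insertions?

5

Insert 242: h=0, slot 0 empty => index 0.
Insert 973: h=0, h2=14, slot 0 occupied => index 14.
Insert 138: h=16, slot 16 empty => index 16.
Insert 921: h=8, slot 8 empty => index 8.
Insert 981: h=4, slot 4 empty => index 4.
Insert 321: h=14, h2=2, slots 14,16 occupied => index 1.
Insert 151: h=14, h2=8, slot 14 occupied => index 5.
Insert 768: h=8, h2=1, slot 8 occupied => index 9.
Insert 190: h=8, h2=15, slot 8 occupied => index 6.
Table: [242, 321, -, -, 981, 151, 190, -, 921, 768, -, -, -, -, 973, -, 138]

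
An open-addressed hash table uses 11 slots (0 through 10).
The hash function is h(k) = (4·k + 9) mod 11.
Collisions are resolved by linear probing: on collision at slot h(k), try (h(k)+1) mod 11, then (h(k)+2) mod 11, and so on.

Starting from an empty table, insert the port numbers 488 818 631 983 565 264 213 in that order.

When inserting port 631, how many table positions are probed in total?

3

488: h=3 -> slot 3
818: h=3, probe 3,4 -> slot 4
631: h=3, probe 3,4,5 -> slot 5
983: h=3, probe 3,4,5,6 -> slot 6
565: h=3, probe 3,4,5,6,7 -> slot 7
264: h=9 -> slot 9
213: h=3, probe 3,4,5,6,7,8 -> slot 8
Table: [_, _, _, 488, 818, 631, 983, 565, 213, 264, _]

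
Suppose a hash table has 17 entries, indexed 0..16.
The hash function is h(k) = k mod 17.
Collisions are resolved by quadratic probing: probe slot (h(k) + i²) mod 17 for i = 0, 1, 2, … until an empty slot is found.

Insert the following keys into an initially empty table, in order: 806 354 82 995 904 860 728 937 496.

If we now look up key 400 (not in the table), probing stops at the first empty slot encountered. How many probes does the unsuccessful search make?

806: h=7 → slot 7
354: h=14 → slot 14
82: h=14, probe 14,15 → slot 15
995: h=9 → slot 9
904: h=3 → slot 3
860: h=10 → slot 10
728: h=14, probe 14,15,1 → slot 1
937: h=2 → slot 2
496: h=3, probe 3,4 → slot 4
Table: [∅, 728, 937, 904, 496, ∅, ∅, 806, ∅, 995, 860, ∅, ∅, ∅, 354, 82, ∅]
Lookup 400: h=9, probe 9,10,13 → slot 13 empty, not found.

3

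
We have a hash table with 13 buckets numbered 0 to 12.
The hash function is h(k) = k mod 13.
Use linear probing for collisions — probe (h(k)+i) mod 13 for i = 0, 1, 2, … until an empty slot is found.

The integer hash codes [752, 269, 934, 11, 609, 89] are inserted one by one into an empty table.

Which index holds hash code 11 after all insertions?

752 hashes to 11; slot 11 is free -> place at 11.
269 hashes to 9; slot 9 is free -> place at 9.
934 hashes to 11; 11 taken -> place at 12.
11 hashes to 11; 11,12 taken -> place at 0.
609 hashes to 11; 11,12,0 taken -> place at 1.
89 hashes to 11; 11,12,0,1 taken -> place at 2.
Table: [11, 609, 89, ., ., ., ., ., ., 269, ., 752, 934]

0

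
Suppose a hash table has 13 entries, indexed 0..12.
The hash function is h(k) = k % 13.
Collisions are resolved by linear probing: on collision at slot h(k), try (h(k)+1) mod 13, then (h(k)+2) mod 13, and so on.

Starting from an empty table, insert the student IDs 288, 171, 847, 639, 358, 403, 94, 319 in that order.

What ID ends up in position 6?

288 hashes to 2; slot 2 is free => place at 2.
171 hashes to 2; 2 taken => place at 3.
847 hashes to 2; 2,3 taken => place at 4.
639 hashes to 2; 2,3,4 taken => place at 5.
358 hashes to 7; slot 7 is free => place at 7.
403 hashes to 0; slot 0 is free => place at 0.
94 hashes to 3; 3,4,5 taken => place at 6.
319 hashes to 7; 7 taken => place at 8.
Table: [403, —, 288, 171, 847, 639, 94, 358, 319, —, —, —, —]

94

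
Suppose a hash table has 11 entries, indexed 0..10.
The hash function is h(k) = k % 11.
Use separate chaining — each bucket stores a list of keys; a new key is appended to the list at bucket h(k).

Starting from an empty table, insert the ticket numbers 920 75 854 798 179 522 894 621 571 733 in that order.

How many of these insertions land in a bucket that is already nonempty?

920 -> bucket 7
75 -> bucket 9
854 -> bucket 7 (collision)
798 -> bucket 6
179 -> bucket 3
522 -> bucket 5
894 -> bucket 3 (collision)
621 -> bucket 5 (collision)
571 -> bucket 10
733 -> bucket 7 (collision)
Final buckets:
0: —
1: —
2: —
3: 179 -> 894
4: —
5: 522 -> 621
6: 798
7: 920 -> 854 -> 733
8: —
9: 75
10: 571

4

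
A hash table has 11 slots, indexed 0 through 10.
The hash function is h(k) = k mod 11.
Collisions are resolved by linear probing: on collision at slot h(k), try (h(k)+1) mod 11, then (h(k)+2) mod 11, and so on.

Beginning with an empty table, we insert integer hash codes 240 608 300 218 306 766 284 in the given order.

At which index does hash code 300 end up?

Insert 240: h=9, slot 9 empty => index 9.
Insert 608: h=3, slot 3 empty => index 3.
Insert 300: h=3, slot 3 occupied => index 4.
Insert 218: h=9, slot 9 occupied => index 10.
Insert 306: h=9, slots 9,10 occupied => index 0.
Insert 766: h=7, slot 7 empty => index 7.
Insert 284: h=9, slots 9,10,0 occupied => index 1.
Table: [306, 284, _, 608, 300, _, _, 766, _, 240, 218]

4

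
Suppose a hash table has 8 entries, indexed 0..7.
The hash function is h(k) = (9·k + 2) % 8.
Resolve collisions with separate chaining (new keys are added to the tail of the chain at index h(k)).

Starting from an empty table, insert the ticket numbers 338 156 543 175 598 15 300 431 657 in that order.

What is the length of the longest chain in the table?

4

Insert 338: h=4, bucket 4 empty -> new chain.
Insert 156: h=6, bucket 6 empty -> new chain.
Insert 543: h=1, bucket 1 empty -> new chain.
Insert 175: h=1, bucket 1 nonempty -> append to chain.
Insert 598: h=0, bucket 0 empty -> new chain.
Insert 15: h=1, bucket 1 nonempty -> append to chain.
Insert 300: h=6, bucket 6 nonempty -> append to chain.
Insert 431: h=1, bucket 1 nonempty -> append to chain.
Insert 657: h=3, bucket 3 empty -> new chain.
Final buckets:
0: 598
1: 543 -> 175 -> 15 -> 431
2: ∅
3: 657
4: 338
5: ∅
6: 156 -> 300
7: ∅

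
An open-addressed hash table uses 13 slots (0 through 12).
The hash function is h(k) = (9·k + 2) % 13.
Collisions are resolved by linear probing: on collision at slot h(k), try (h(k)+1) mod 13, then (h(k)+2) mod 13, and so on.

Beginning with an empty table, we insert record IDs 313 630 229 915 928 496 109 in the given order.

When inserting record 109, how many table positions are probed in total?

5

313: h=11 -> slot 11
630: h=4 -> slot 4
229: h=9 -> slot 9
915: h=8 -> slot 8
928: h=8, probe 8,9,10 -> slot 10
496: h=7 -> slot 7
109: h=8, probe 8,9,10,11,12 -> slot 12
Table: [., ., ., ., 630, ., ., 496, 915, 229, 928, 313, 109]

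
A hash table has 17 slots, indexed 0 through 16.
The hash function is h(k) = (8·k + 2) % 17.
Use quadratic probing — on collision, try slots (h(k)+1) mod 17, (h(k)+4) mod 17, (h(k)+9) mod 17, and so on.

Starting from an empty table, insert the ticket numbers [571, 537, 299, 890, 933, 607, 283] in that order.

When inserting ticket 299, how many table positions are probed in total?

3

Insert 571: h=14, slot 14 empty => index 14.
Insert 537: h=14, slot 14 occupied => index 15.
Insert 299: h=14, slots 14,15 occupied => index 1.
Insert 890: h=16, slot 16 empty => index 16.
Insert 933: h=3, slot 3 empty => index 3.
Insert 607: h=13, slot 13 empty => index 13.
Insert 283: h=5, slot 5 empty => index 5.
Table: [∅, 299, ∅, 933, ∅, 283, ∅, ∅, ∅, ∅, ∅, ∅, ∅, 607, 571, 537, 890]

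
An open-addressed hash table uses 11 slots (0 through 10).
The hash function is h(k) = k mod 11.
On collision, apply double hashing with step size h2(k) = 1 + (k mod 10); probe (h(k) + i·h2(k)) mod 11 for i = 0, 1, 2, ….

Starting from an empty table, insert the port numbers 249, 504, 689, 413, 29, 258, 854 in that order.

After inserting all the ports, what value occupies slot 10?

249 hashes to 7; slot 7 is free => place at 7.
504 hashes to 9; slot 9 is free => place at 9.
689 hashes to 7, h2=10; 7 taken => place at 6.
413 hashes to 6, h2=4; 6 taken => place at 10.
29 hashes to 7, h2=10; 7,6 taken => place at 5.
258 hashes to 5, h2=9; 5 taken => place at 3.
854 hashes to 7, h2=5; 7 taken => place at 1.
Table: [—, 854, —, 258, —, 29, 689, 249, —, 504, 413]

413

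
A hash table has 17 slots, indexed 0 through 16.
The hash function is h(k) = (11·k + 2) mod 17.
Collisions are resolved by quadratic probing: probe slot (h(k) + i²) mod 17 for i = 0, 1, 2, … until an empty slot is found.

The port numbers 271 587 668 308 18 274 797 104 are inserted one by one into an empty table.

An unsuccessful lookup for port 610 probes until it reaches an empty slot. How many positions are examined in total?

Insert 271: h=8, slot 8 empty => index 8.
Insert 587: h=16, slot 16 empty => index 16.
Insert 668: h=6, slot 6 empty => index 6.
Insert 308: h=7, slot 7 empty => index 7.
Insert 18: h=13, slot 13 empty => index 13.
Insert 274: h=7, slots 7,8 occupied => index 11.
Insert 797: h=14, slot 14 empty => index 14.
Insert 104: h=7, slots 7,8,11,16,6 occupied => index 15.
Table: [., ., ., ., ., ., 668, 308, 271, ., ., 274, ., 18, 797, 104, 587]
Lookup 610: h=14, probe 14,15,1 → slot 1 empty, not found.

3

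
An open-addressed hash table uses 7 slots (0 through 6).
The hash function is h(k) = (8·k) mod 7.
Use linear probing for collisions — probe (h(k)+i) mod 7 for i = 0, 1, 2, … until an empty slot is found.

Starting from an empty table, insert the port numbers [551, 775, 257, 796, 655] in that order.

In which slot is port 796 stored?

1

551: h=5 => slot 5
775: h=5, probe 5,6 => slot 6
257: h=5, probe 5,6,0 => slot 0
796: h=5, probe 5,6,0,1 => slot 1
655: h=4 => slot 4
Table: [257, 796, -, -, 655, 551, 775]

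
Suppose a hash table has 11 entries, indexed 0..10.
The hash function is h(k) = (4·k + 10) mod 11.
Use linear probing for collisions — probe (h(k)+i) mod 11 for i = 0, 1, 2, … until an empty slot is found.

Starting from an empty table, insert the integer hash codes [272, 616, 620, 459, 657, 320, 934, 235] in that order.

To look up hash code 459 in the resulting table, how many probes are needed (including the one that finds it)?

3

Insert 272: h=9, slot 9 empty → index 9.
Insert 616: h=10, slot 10 empty → index 10.
Insert 620: h=4, slot 4 empty → index 4.
Insert 459: h=9, slots 9,10 occupied → index 0.
Insert 657: h=9, slots 9,10,0 occupied → index 1.
Insert 320: h=3, slot 3 empty → index 3.
Insert 934: h=6, slot 6 empty → index 6.
Insert 235: h=4, slot 4 occupied → index 5.
Table: [459, 657, -, 320, 620, 235, 934, -, -, 272, 616]
Lookup 459: h=9, probe 9,10,0 → found at 0.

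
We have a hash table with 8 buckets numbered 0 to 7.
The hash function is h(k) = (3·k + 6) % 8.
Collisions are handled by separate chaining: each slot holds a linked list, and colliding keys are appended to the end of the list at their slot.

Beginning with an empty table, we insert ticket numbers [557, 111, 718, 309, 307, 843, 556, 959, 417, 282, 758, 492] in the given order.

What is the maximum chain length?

Insert 557: h=5, bucket 5 empty → new chain.
Insert 111: h=3, bucket 3 empty → new chain.
Insert 718: h=0, bucket 0 empty → new chain.
Insert 309: h=5, bucket 5 nonempty → append to chain.
Insert 307: h=7, bucket 7 empty → new chain.
Insert 843: h=7, bucket 7 nonempty → append to chain.
Insert 556: h=2, bucket 2 empty → new chain.
Insert 959: h=3, bucket 3 nonempty → append to chain.
Insert 417: h=1, bucket 1 empty → new chain.
Insert 282: h=4, bucket 4 empty → new chain.
Insert 758: h=0, bucket 0 nonempty → append to chain.
Insert 492: h=2, bucket 2 nonempty → append to chain.
Final buckets:
0: 718 -> 758
1: 417
2: 556 -> 492
3: 111 -> 959
4: 282
5: 557 -> 309
6: ∅
7: 307 -> 843

2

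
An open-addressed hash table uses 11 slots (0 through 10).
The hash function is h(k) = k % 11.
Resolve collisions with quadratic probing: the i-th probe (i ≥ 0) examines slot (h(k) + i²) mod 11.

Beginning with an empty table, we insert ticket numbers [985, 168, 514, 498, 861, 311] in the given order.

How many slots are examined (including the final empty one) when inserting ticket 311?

985 hashes to 6; slot 6 is free → place at 6.
168 hashes to 3; slot 3 is free → place at 3.
514 hashes to 8; slot 8 is free → place at 8.
498 hashes to 3; 3 taken → place at 4.
861 hashes to 3; 3,4 taken → place at 7.
311 hashes to 3; 3,4,7 taken → place at 1.
Table: [∅, 311, ∅, 168, 498, ∅, 985, 861, 514, ∅, ∅]

4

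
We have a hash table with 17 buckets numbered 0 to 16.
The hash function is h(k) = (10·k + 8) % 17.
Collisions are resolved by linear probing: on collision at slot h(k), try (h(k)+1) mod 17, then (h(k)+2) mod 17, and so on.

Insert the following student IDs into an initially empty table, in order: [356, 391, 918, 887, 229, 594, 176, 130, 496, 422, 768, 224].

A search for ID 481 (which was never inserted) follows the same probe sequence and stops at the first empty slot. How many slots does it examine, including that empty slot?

356: h=15 → slot 15
391: h=8 → slot 8
918: h=8, probe 8,9 → slot 9
887: h=4 → slot 4
229: h=3 → slot 3
594: h=15, probe 15,16 → slot 16
176: h=0 → slot 0
130: h=16, probe 16,0,1 → slot 1
496: h=4, probe 4,5 → slot 5
422: h=12 → slot 12
768: h=4, probe 4,5,6 → slot 6
224: h=4, probe 4,5,6,7 → slot 7
Table: [176, 130, ., 229, 887, 496, 768, 224, 391, 918, ., ., 422, ., ., 356, 594]
Lookup 481: h=7, probe 7,8,9,10 → slot 10 empty, not found.

4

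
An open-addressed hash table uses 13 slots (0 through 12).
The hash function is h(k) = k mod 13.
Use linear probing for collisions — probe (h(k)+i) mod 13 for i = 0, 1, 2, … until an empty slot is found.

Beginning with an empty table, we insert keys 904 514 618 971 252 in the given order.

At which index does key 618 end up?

Insert 904: h=7, slot 7 empty -> index 7.
Insert 514: h=7, slot 7 occupied -> index 8.
Insert 618: h=7, slots 7,8 occupied -> index 9.
Insert 971: h=9, slot 9 occupied -> index 10.
Insert 252: h=5, slot 5 empty -> index 5.
Table: [_, _, _, _, _, 252, _, 904, 514, 618, 971, _, _]

9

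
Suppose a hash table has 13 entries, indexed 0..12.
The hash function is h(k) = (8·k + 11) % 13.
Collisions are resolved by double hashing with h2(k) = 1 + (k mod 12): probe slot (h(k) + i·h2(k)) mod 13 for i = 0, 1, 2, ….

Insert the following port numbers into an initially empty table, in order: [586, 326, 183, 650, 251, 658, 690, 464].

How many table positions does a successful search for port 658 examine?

Insert 586: h=6, slot 6 empty => index 6.
Insert 326: h=6, h2=3, slot 6 occupied => index 9.
Insert 183: h=6, h2=4, slot 6 occupied => index 10.
Insert 650: h=11, slot 11 empty => index 11.
Insert 251: h=4, slot 4 empty => index 4.
Insert 658: h=10, h2=11, slot 10 occupied => index 8.
Insert 690: h=6, h2=7, slot 6 occupied => index 0.
Insert 464: h=5, slot 5 empty => index 5.
Table: [690, _, _, _, 251, 464, 586, _, 658, 326, 183, 650, _]
Lookup 658: h=10, h2=11, probe 10,8 → found at 8.

2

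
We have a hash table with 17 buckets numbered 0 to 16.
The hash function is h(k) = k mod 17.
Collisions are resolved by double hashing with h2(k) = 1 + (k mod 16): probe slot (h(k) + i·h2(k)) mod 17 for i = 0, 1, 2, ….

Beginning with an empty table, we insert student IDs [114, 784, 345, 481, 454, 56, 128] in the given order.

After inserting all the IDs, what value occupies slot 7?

114: h=12 -> slot 12
784: h=2 -> slot 2
345: h=5 -> slot 5
481: h=5, h2=2, probe 5,7 -> slot 7
454: h=12, h2=7, probe 12,2,9 -> slot 9
56: h=5, h2=9, probe 5,14 -> slot 14
128: h=9, h2=1, probe 9,10 -> slot 10
Table: [_, _, 784, _, _, 345, _, 481, _, 454, 128, _, 114, _, 56, _, _]

481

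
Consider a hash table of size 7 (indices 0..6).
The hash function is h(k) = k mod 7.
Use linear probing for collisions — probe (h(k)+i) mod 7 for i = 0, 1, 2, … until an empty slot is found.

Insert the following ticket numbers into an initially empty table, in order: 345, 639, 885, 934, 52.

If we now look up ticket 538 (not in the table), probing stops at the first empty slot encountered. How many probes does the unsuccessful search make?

345 hashes to 2; slot 2 is free -> place at 2.
639 hashes to 2; 2 taken -> place at 3.
885 hashes to 3; 3 taken -> place at 4.
934 hashes to 3; 3,4 taken -> place at 5.
52 hashes to 3; 3,4,5 taken -> place at 6.
Table: [∅, ∅, 345, 639, 885, 934, 52]
Lookup 538: h=6, probe 6,0 → slot 0 empty, not found.

2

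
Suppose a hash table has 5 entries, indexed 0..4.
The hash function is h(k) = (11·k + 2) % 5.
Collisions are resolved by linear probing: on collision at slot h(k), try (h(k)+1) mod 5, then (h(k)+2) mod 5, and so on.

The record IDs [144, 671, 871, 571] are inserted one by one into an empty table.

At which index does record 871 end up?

144: h=1 → slot 1
671: h=3 → slot 3
871: h=3, probe 3,4 → slot 4
571: h=3, probe 3,4,0 → slot 0
Table: [571, 144, -, 671, 871]

4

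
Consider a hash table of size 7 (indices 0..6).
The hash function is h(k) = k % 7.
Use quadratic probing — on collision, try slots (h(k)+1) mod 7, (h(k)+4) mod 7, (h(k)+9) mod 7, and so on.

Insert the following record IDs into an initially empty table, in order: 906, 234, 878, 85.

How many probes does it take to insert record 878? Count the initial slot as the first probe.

Insert 906: h=3, slot 3 empty -> index 3.
Insert 234: h=3, slot 3 occupied -> index 4.
Insert 878: h=3, slots 3,4 occupied -> index 0.
Insert 85: h=1, slot 1 empty -> index 1.
Table: [878, 85, _, 906, 234, _, _]

3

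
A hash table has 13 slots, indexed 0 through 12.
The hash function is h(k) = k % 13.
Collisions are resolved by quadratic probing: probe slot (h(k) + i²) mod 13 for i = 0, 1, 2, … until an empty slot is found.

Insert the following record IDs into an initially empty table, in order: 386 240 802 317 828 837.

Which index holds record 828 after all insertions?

0

386: h=9 → slot 9
240: h=6 → slot 6
802: h=9, probe 9,10 → slot 10
317: h=5 → slot 5
828: h=9, probe 9,10,0 → slot 0
837: h=5, probe 5,6,9,1 → slot 1
Table: [828, 837, ., ., ., 317, 240, ., ., 386, 802, ., .]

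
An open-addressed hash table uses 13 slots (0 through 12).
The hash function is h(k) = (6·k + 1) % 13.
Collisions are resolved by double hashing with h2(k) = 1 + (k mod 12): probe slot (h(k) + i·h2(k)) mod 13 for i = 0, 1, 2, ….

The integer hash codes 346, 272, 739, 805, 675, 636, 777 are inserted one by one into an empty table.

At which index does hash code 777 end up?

6

Insert 346: h=10, slot 10 empty → index 10.
Insert 272: h=8, slot 8 empty → index 8.
Insert 739: h=2, slot 2 empty → index 2.
Insert 805: h=8, h2=2, slots 8,10 occupied → index 12.
Insert 675: h=8, h2=4, slots 8,12 occupied → index 3.
Insert 636: h=8, h2=1, slot 8 occupied → index 9.
Insert 777: h=9, h2=10, slot 9 occupied → index 6.
Table: [_, _, 739, 675, _, _, 777, _, 272, 636, 346, _, 805]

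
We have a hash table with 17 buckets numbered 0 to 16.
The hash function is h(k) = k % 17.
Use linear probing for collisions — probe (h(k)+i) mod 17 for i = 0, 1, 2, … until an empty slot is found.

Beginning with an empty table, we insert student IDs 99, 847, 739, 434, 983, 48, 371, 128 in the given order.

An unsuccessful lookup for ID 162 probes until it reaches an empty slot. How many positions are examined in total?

3

99 hashes to 14; slot 14 is free → place at 14.
847 hashes to 14; 14 taken → place at 15.
739 hashes to 8; slot 8 is free → place at 8.
434 hashes to 9; slot 9 is free → place at 9.
983 hashes to 14; 14,15 taken → place at 16.
48 hashes to 14; 14,15,16 taken → place at 0.
371 hashes to 14; 14,15,16,0 taken → place at 1.
128 hashes to 9; 9 taken → place at 10.
Table: [48, 371, ., ., ., ., ., ., 739, 434, 128, ., ., ., 99, 847, 983]
Lookup 162: h=9, probe 9,10,11 → slot 11 empty, not found.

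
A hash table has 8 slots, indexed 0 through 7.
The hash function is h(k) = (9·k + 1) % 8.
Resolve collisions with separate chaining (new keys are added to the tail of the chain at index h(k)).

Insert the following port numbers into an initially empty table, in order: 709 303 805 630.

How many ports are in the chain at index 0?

1

709 -> bucket 6
303 -> bucket 0
805 -> bucket 6 (collision)
630 -> bucket 7
Final buckets:
0: 303
1: _
2: _
3: _
4: _
5: _
6: 709 -> 805
7: 630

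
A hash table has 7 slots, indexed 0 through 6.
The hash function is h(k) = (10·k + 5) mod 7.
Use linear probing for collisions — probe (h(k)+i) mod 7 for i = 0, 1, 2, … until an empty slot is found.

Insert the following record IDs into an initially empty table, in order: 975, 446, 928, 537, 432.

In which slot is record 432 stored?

1

975: h=4 => slot 4
446: h=6 => slot 6
928: h=3 => slot 3
537: h=6, probe 6,0 => slot 0
432: h=6, probe 6,0,1 => slot 1
Table: [537, 432, -, 928, 975, -, 446]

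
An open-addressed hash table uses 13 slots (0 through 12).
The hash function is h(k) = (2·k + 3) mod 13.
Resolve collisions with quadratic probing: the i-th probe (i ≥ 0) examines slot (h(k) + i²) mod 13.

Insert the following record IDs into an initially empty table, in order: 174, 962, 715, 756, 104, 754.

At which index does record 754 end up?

6

Insert 174: h=0, slot 0 empty => index 0.
Insert 962: h=3, slot 3 empty => index 3.
Insert 715: h=3, slot 3 occupied => index 4.
Insert 756: h=7, slot 7 empty => index 7.
Insert 104: h=3, slots 3,4,7 occupied => index 12.
Insert 754: h=3, slots 3,4,7,12 occupied => index 6.
Table: [174, —, —, 962, 715, —, 754, 756, —, —, —, —, 104]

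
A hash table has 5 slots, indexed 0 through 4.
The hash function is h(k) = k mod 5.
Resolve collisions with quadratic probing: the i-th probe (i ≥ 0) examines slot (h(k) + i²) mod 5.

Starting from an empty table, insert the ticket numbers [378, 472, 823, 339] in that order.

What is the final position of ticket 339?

Insert 378: h=3, slot 3 empty -> index 3.
Insert 472: h=2, slot 2 empty -> index 2.
Insert 823: h=3, slot 3 occupied -> index 4.
Insert 339: h=4, slot 4 occupied -> index 0.
Table: [339, ., 472, 378, 823]

0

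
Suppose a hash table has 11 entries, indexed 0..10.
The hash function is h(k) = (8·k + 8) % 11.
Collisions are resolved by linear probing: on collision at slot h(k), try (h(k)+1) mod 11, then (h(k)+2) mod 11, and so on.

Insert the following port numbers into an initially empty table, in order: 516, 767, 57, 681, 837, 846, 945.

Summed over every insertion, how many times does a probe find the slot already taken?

8

Insert 516: h=0, slot 0 empty → index 0.
Insert 767: h=6, slot 6 empty → index 6.
Insert 57: h=2, slot 2 empty → index 2.
Insert 681: h=0, slot 0 occupied → index 1.
Insert 837: h=5, slot 5 empty → index 5.
Insert 846: h=0, slots 0,1,2 occupied → index 3.
Insert 945: h=0, slots 0,1,2,3 occupied → index 4.
Table: [516, 681, 57, 846, 945, 837, 767, ., ., ., .]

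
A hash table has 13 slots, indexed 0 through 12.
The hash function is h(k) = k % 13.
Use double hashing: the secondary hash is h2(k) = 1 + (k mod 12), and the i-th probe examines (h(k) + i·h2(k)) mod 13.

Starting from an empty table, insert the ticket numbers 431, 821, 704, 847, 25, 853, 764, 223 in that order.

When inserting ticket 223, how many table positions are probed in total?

Insert 431: h=2, slot 2 empty => index 2.
Insert 821: h=2, h2=6, slot 2 occupied => index 8.
Insert 704: h=2, h2=9, slot 2 occupied => index 11.
Insert 847: h=2, h2=8, slot 2 occupied => index 10.
Insert 25: h=12, slot 12 empty => index 12.
Insert 853: h=8, h2=2, slots 8,10,12 occupied => index 1.
Insert 764: h=10, h2=9, slot 10 occupied => index 6.
Insert 223: h=2, h2=8, slots 2,10 occupied => index 5.
Table: [∅, 853, 431, ∅, ∅, 223, 764, ∅, 821, ∅, 847, 704, 25]

3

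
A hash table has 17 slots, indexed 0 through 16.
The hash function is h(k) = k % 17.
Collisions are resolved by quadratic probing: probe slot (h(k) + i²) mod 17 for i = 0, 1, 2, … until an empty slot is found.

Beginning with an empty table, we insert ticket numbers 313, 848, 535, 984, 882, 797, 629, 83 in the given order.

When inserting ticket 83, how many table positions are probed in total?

313 hashes to 7; slot 7 is free => place at 7.
848 hashes to 15; slot 15 is free => place at 15.
535 hashes to 8; slot 8 is free => place at 8.
984 hashes to 15; 15 taken => place at 16.
882 hashes to 15; 15,16 taken => place at 2.
797 hashes to 15; 15,16,2,7 taken => place at 14.
629 hashes to 0; slot 0 is free => place at 0.
83 hashes to 15; 15,16,2,7,14 taken => place at 6.
Table: [629, —, 882, —, —, —, 83, 313, 535, —, —, —, —, —, 797, 848, 984]

6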